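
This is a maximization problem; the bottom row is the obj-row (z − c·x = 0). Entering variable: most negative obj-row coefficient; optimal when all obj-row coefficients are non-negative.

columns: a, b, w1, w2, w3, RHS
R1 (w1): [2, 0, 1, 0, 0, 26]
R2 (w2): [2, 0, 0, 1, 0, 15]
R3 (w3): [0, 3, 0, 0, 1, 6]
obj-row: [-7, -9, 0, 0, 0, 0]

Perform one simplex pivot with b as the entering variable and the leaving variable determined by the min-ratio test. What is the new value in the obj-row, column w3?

3

Ratio test on column b — row 1: entry 0 ≤ 0; row 2: entry 0 ≤ 0; row 3: 6/3 = 2. Minimum is 2 at row 3 (w3 leaves); pivot element 3.
Divide row 3 by 3; eliminate column b from the other rows.
obj-row update in column w3: 0 − (-9)·(1/3) = 3.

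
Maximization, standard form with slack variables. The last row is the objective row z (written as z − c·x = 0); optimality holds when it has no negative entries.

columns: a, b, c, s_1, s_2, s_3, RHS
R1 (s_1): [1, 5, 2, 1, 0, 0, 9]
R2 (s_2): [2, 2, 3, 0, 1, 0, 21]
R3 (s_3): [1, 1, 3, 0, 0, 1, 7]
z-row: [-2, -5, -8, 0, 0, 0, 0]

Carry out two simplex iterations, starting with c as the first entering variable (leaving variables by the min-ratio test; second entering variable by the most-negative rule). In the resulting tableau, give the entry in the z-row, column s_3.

30/13

Ratio test on column c — row 1: 9/2 = 9/2; row 2: 21/3 = 7; row 3: 7/3 = 7/3. Minimum is 7/3 at row 3 (s_3 leaves); pivot element 3.
Divide row 3 by 3; eliminate column c from the other rows.
Second iteration: most negative z-row entry is -7/3 in column b, so b enters.
Ratio test on column b — row 1: (13/3)/(13/3) = 1; row 2: 14/1 = 14; row 3: (7/3)/(1/3) = 7. Minimum is 1 at row 1 (s_1 leaves); pivot element 13/3.
Divide row 1 by 13/3; eliminate column b from the other rows.
After both pivots, the entry at the z-row, column s_3 is 30/13.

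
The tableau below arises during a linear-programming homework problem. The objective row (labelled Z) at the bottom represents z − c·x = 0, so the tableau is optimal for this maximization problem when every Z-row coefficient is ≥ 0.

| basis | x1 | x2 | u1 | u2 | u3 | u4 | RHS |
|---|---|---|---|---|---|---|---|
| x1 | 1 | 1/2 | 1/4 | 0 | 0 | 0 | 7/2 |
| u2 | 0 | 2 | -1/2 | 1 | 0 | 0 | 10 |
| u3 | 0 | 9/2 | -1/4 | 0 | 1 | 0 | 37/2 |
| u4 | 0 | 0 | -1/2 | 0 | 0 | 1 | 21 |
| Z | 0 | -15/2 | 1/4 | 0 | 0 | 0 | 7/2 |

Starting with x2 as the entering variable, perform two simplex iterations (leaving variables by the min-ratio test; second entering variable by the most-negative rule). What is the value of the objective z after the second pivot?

176/5

Ratio test on column x2 — row 1: (7/2)/(1/2) = 7; row 2: 10/2 = 5; row 3: (37/2)/(9/2) = 37/9; row 4: entry 0 ≤ 0. Minimum is 37/9 at row 3 (u3 leaves); pivot element 9/2.
Pivot on row 3; the Z-row RHS becomes 7/2 − (-15/2)·(37/9) = 103/3.
Next entering variable (most negative Z-row entry -1/6): u1.
Ratio test on column u1 — row 1: (13/9)/(5/18) = 26/5; row 2: entry -7/18 ≤ 0; row 3: entry -1/18 ≤ 0; row 4: entry -1/2 ≤ 0. Minimum is 26/5 at row 1 (x1 leaves); pivot element 5/18.
After the second pivot the Z-row RHS is 103/3 − (-1/6)·(26/5) = 176/5.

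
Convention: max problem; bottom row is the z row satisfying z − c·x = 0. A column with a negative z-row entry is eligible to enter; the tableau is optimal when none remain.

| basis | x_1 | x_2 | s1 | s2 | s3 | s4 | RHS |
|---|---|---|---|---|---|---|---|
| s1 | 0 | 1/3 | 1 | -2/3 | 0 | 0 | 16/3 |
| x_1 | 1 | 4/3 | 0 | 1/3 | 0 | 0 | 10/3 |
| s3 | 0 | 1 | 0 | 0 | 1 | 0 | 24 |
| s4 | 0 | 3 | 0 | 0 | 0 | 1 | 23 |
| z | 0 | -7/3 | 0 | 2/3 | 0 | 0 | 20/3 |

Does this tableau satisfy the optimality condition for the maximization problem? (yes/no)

no

The z-row has a negative entry -7/3 in column x_2, so it is not optimal.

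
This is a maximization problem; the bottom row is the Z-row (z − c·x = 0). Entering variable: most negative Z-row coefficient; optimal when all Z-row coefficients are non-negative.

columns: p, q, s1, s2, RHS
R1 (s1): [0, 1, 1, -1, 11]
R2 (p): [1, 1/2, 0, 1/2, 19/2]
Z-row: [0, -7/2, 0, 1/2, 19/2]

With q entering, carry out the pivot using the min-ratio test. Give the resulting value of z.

Ratio test on column q — row 1: 11/1 = 11; row 2: (19/2)/(1/2) = 19. Minimum is 11 at row 1 (s1 leaves); pivot element 1.
Pivot on row 1; the Z-row RHS becomes 19/2 − (-7/2)·11 = 48.

48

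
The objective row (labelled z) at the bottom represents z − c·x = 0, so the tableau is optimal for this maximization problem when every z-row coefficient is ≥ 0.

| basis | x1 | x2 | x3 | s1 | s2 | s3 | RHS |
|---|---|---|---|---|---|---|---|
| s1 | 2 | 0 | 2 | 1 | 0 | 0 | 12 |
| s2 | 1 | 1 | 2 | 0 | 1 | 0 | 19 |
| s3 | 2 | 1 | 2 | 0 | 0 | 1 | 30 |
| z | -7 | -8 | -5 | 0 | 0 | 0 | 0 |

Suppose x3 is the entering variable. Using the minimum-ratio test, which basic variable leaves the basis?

s1

Column x3 entries and ratios — s1: 12/2 = 6; s2: 19/2 = 19/2; s3: 30/2 = 15.
Smallest ratio is 6 in the row of s1, so s1 leaves.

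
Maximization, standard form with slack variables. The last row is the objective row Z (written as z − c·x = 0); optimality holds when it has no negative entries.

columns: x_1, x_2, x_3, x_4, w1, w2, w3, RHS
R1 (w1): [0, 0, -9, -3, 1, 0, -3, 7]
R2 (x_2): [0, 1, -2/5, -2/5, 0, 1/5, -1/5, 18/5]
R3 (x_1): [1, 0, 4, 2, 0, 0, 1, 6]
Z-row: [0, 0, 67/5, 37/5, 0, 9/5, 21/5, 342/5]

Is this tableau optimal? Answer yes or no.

Every Z-row coefficient is ≥ 0, so the tableau is optimal.

yes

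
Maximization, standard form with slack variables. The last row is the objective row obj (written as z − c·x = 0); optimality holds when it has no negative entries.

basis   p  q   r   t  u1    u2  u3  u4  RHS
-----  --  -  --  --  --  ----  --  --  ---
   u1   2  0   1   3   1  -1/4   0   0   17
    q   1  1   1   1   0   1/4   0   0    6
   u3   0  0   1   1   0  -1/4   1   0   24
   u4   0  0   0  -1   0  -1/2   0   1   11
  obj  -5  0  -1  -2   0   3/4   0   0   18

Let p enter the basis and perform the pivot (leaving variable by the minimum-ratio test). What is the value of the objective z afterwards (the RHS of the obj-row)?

Ratio test on column p — row 1: 17/2 = 17/2; row 2: 6/1 = 6; row 3: entry 0 ≤ 0; row 4: entry 0 ≤ 0. Minimum is 6 at row 2 (q leaves); pivot element 1.
Pivot on row 2; the obj-row RHS becomes 18 − (-5)·6 = 48.

48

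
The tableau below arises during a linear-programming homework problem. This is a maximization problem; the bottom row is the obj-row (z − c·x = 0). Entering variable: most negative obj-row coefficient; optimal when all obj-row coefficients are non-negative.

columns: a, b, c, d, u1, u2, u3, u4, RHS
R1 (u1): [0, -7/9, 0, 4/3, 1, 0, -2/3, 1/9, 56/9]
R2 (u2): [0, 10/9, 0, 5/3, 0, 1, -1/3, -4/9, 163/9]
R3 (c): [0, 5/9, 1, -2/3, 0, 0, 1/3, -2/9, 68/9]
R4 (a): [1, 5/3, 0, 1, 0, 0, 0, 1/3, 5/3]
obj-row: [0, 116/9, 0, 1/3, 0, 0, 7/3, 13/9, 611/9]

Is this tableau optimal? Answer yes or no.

Every obj-row coefficient is ≥ 0, so the tableau is optimal.

yes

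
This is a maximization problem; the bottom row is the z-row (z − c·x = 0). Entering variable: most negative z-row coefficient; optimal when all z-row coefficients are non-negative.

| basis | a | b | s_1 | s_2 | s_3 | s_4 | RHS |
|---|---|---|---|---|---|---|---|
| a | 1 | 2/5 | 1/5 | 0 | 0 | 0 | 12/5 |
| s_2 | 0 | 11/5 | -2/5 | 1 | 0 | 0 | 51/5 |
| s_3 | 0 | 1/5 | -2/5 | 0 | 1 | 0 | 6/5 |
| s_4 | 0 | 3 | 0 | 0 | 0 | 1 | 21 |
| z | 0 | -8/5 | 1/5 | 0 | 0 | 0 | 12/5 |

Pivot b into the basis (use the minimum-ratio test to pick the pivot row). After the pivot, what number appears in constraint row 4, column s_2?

-15/11

Ratio test on column b — row 1: (12/5)/(2/5) = 6; row 2: (51/5)/(11/5) = 51/11; row 3: (6/5)/(1/5) = 6; row 4: 21/3 = 7. Minimum is 51/11 at row 2 (s_2 leaves); pivot element 11/5.
Divide row 2 by 11/5; eliminate column b from the other rows.
Row 4 update in column s_2: 0 − 3·(5/11) = -15/11.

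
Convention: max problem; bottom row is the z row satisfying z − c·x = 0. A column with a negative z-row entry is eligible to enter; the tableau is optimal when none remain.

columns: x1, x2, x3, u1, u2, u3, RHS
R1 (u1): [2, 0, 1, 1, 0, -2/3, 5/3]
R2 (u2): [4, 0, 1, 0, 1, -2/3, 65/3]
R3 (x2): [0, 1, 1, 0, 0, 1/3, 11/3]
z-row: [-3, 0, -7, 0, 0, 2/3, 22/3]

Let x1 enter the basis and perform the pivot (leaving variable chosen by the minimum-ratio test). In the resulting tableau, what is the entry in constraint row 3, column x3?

1

Ratio test on column x1 — row 1: (5/3)/2 = 5/6; row 2: (65/3)/4 = 65/12; row 3: entry 0 ≤ 0. Minimum is 5/6 at row 1 (u1 leaves); pivot element 2.
Divide row 1 by 2; eliminate column x1 from the other rows.
Row 3 update in column x3: 1 − 0·(1/2) = 1.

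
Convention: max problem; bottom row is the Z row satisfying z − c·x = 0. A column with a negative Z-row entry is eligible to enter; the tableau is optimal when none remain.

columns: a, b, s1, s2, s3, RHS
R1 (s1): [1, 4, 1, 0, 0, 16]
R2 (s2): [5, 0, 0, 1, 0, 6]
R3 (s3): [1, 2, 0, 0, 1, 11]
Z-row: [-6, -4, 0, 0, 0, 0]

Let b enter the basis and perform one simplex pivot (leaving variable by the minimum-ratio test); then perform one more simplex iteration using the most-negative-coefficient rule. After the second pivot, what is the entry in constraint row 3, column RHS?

12/5

Ratio test on column b — row 1: 16/4 = 4; row 2: entry 0 ≤ 0; row 3: 11/2 = 11/2. Minimum is 4 at row 1 (s1 leaves); pivot element 4.
Divide row 1 by 4; eliminate column b from the other rows.
Second iteration: most negative Z-row entry is -5 in column a, so a enters.
Ratio test on column a — row 1: 4/(1/4) = 16; row 2: 6/5 = 6/5; row 3: 3/(1/2) = 6. Minimum is 6/5 at row 2 (s2 leaves); pivot element 5.
Divide row 2 by 5; eliminate column a from the other rows.
After both pivots, the entry at constraint row 3, column RHS is 12/5.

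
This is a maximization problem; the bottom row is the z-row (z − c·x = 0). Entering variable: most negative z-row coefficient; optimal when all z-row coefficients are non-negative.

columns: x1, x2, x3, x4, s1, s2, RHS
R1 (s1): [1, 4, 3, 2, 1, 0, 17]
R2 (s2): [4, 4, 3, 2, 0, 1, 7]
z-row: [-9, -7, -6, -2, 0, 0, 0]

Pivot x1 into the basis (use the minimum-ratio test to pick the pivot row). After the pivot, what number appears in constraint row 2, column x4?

Ratio test on column x1 — row 1: 17/1 = 17; row 2: 7/4 = 7/4. Minimum is 7/4 at row 2 (s2 leaves); pivot element 4.
Divide row 2 by 4; eliminate column x1 from the other rows.
In the new row 2, the x4 entry is the old entry divided by the pivot: 2/4 = 1/2.

1/2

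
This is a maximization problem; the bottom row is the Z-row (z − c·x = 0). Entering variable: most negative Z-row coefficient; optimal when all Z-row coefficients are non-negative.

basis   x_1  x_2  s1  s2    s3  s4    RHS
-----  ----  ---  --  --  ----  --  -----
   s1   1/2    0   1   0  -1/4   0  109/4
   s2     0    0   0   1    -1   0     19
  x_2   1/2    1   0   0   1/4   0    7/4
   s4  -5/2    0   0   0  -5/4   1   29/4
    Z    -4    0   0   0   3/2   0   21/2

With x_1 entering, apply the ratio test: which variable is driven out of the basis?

x_2

Column x_1 entries and ratios — s1: (109/4)/(1/2) = 109/2; s2: 0 ≤ 0, skip; x_2: (7/4)/(1/2) = 7/2; s4: -5/2 ≤ 0, skip.
Smallest ratio is 7/2 in the row of x_2, so x_2 leaves.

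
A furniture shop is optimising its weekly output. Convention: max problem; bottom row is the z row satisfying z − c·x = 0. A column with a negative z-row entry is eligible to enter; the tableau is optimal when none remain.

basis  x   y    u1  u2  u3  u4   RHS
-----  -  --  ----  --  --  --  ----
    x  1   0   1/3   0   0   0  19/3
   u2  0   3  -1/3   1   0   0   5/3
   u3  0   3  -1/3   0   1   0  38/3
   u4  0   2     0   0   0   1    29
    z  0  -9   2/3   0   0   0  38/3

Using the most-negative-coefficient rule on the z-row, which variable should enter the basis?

y

Negative z-row entries: y: -9.
The most negative is -9 in column y, so y enters.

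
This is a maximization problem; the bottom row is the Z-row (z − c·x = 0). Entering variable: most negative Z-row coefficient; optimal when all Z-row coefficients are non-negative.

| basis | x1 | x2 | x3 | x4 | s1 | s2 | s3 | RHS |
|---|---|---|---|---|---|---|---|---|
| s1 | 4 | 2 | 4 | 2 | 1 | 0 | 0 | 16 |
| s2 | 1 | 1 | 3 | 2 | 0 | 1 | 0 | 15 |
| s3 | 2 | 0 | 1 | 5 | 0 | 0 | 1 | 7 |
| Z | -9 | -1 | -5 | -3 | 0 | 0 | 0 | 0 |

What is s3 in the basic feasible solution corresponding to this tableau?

s3 is basic (row 3); its value is the RHS of that row, 7.

7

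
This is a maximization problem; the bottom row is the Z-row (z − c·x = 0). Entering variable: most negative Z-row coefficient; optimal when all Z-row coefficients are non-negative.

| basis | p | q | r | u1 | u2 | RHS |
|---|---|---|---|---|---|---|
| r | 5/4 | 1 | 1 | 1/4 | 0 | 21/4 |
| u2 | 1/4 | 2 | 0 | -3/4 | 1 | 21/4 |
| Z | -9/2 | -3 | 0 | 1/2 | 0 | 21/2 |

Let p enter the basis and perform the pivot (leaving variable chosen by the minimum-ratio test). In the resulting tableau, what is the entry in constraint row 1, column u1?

Ratio test on column p — row 1: (21/4)/(5/4) = 21/5; row 2: (21/4)/(1/4) = 21. Minimum is 21/5 at row 1 (r leaves); pivot element 5/4.
Divide row 1 by 5/4; eliminate column p from the other rows.
In the new row 1, the u1 entry is the old entry divided by the pivot: (1/4)/(5/4) = 1/5.

1/5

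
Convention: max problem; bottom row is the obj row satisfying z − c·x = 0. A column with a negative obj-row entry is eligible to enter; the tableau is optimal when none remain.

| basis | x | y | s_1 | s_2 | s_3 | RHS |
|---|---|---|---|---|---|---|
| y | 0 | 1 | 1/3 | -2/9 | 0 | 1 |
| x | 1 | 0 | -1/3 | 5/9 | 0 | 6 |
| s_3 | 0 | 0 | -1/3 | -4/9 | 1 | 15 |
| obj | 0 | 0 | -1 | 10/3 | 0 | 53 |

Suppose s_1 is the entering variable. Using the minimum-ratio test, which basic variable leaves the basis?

y

Column s_1 entries and ratios — y: 1/(1/3) = 3; x: -1/3 ≤ 0, skip; s_3: -1/3 ≤ 0, skip.
Smallest ratio is 3 in the row of y, so y leaves.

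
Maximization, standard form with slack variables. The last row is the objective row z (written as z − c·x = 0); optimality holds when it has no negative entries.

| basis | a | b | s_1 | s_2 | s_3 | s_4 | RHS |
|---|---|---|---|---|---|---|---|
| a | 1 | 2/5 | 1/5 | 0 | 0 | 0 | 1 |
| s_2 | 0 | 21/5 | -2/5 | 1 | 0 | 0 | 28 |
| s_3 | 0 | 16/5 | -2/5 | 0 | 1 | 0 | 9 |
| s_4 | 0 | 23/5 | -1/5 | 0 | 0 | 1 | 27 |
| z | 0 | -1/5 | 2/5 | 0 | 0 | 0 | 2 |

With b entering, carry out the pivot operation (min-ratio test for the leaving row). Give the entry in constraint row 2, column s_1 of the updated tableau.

-5/2

Ratio test on column b — row 1: 1/(2/5) = 5/2; row 2: 28/(21/5) = 20/3; row 3: 9/(16/5) = 45/16; row 4: 27/(23/5) = 135/23. Minimum is 5/2 at row 1 (a leaves); pivot element 2/5.
Divide row 1 by 2/5; eliminate column b from the other rows.
Row 2 update in column s_1: -2/5 − (21/5)·(1/2) = -5/2.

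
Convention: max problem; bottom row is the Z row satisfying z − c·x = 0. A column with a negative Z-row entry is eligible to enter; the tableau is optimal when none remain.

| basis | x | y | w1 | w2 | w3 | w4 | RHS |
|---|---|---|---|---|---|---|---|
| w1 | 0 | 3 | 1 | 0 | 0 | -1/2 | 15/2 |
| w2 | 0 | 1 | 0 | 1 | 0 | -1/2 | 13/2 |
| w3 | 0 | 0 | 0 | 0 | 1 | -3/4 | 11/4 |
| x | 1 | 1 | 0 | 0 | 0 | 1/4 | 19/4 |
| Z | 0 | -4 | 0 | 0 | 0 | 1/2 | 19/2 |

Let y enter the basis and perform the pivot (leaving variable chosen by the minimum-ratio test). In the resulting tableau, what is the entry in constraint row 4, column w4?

Ratio test on column y — row 1: (15/2)/3 = 5/2; row 2: (13/2)/1 = 13/2; row 3: entry 0 ≤ 0; row 4: (19/4)/1 = 19/4. Minimum is 5/2 at row 1 (w1 leaves); pivot element 3.
Divide row 1 by 3; eliminate column y from the other rows.
Row 4 update in column w4: 1/4 − 1·(-1/6) = 5/12.

5/12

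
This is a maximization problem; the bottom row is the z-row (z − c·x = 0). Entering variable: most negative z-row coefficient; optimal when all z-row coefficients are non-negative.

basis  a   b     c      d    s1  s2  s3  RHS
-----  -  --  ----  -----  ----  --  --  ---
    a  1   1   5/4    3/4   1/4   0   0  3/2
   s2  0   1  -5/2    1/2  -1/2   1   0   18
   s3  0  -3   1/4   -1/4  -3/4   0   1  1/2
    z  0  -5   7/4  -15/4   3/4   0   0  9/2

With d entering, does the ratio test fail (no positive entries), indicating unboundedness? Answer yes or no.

Column d has positive entries in row(s) 1, 2, so the ratio test bounds it — not unbounded.

no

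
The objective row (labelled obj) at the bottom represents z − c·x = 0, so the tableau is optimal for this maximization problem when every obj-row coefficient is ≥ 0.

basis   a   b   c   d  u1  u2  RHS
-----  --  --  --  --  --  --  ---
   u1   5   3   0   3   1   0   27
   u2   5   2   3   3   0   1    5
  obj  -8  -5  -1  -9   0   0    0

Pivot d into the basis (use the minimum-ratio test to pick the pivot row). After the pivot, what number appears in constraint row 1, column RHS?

22

Ratio test on column d — row 1: 27/3 = 9; row 2: 5/3 = 5/3. Minimum is 5/3 at row 2 (u2 leaves); pivot element 3.
Divide row 2 by 3; eliminate column d from the other rows.
Row 1 update in column RHS: 27 − 3·(5/3) = 22.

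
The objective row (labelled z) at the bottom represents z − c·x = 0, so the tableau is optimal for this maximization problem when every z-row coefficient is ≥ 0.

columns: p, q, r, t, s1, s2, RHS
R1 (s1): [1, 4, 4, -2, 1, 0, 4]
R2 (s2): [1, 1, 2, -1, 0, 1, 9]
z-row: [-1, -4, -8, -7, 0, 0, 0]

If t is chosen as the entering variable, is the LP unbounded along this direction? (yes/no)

Every constraint-row entry in column t is ≤ 0, so increasing t is unbounded.

yes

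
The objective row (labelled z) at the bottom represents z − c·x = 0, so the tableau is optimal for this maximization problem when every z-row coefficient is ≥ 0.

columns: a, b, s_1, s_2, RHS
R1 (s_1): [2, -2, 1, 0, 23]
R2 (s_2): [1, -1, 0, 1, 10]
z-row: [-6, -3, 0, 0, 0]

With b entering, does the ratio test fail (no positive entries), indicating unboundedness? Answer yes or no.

yes

Every constraint-row entry in column b is ≤ 0, so increasing b is unbounded.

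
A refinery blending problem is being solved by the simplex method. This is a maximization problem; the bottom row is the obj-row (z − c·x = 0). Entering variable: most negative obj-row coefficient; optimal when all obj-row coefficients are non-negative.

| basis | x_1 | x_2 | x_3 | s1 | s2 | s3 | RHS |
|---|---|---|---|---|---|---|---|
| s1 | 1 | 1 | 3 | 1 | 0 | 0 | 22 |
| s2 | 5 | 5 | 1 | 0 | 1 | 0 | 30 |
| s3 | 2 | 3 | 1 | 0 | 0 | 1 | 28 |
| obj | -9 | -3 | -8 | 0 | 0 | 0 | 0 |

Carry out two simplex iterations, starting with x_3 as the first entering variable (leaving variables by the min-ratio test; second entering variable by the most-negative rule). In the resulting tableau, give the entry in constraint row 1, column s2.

-1/14

Ratio test on column x_3 — row 1: 22/3 = 22/3; row 2: 30/1 = 30; row 3: 28/1 = 28. Minimum is 22/3 at row 1 (s1 leaves); pivot element 3.
Divide row 1 by 3; eliminate column x_3 from the other rows.
Second iteration: most negative obj-row entry is -19/3 in column x_1, so x_1 enters.
Ratio test on column x_1 — row 1: (22/3)/(1/3) = 22; row 2: (68/3)/(14/3) = 34/7; row 3: (62/3)/(5/3) = 62/5. Minimum is 34/7 at row 2 (s2 leaves); pivot element 14/3.
Divide row 2 by 14/3; eliminate column x_1 from the other rows.
After both pivots, the entry at constraint row 1, column s2 is -1/14.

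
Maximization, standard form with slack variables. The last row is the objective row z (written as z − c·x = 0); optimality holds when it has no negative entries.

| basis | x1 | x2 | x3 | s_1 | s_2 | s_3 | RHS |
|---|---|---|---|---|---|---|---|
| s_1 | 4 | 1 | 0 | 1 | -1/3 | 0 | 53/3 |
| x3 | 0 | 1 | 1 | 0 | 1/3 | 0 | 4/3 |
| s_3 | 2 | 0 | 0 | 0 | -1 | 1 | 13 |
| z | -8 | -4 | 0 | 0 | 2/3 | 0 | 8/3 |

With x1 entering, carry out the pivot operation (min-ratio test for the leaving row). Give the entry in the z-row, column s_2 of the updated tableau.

0

Ratio test on column x1 — row 1: (53/3)/4 = 53/12; row 2: entry 0 ≤ 0; row 3: 13/2 = 13/2. Minimum is 53/12 at row 1 (s_1 leaves); pivot element 4.
Divide row 1 by 4; eliminate column x1 from the other rows.
z-row update in column s_2: 2/3 − (-8)·(-1/12) = 0.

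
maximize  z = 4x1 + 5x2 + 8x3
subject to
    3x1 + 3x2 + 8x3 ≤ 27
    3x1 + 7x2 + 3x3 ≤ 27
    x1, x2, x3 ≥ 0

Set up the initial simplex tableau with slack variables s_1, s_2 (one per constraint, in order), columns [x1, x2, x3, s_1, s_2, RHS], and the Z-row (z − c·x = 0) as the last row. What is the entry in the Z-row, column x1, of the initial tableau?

The Z-row carries the negated objective coefficients: the x1 entry is -4.

-4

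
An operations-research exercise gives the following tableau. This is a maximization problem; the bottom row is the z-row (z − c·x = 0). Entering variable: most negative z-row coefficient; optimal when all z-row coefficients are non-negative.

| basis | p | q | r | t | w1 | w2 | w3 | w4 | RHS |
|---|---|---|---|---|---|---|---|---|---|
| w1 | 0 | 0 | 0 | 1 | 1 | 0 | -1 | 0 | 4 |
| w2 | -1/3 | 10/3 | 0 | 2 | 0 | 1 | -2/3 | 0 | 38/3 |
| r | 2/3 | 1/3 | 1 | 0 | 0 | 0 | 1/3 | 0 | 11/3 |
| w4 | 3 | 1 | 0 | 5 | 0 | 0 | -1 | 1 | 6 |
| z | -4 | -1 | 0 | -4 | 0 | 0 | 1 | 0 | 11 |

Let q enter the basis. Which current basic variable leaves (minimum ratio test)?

w2

Column q entries and ratios — w1: 0 ≤ 0, skip; w2: (38/3)/(10/3) = 19/5; r: (11/3)/(1/3) = 11; w4: 6/1 = 6.
Smallest ratio is 19/5 in the row of w2, so w2 leaves.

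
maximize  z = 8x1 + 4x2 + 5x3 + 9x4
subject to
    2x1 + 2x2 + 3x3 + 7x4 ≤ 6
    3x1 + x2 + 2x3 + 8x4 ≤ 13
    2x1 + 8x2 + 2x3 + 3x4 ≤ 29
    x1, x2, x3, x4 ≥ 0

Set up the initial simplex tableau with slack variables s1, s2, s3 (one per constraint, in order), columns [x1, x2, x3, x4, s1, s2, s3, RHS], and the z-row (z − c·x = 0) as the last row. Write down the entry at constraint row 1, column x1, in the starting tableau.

2

Constraint 1 has coefficient 2 on x1.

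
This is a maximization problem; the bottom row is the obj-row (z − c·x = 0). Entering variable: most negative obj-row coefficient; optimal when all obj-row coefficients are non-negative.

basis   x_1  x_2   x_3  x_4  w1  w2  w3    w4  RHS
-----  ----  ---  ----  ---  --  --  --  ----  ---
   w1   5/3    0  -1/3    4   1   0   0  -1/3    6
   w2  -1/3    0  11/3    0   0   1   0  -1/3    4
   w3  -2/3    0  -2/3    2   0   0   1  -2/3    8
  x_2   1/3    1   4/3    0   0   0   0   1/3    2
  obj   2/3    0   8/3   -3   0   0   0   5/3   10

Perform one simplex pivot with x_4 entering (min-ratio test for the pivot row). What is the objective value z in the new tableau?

29/2

Ratio test on column x_4 — row 1: 6/4 = 3/2; row 2: entry 0 ≤ 0; row 3: 8/2 = 4; row 4: entry 0 ≤ 0. Minimum is 3/2 at row 1 (w1 leaves); pivot element 4.
Pivot on row 1; the obj-row RHS becomes 10 − (-3)·(3/2) = 29/2.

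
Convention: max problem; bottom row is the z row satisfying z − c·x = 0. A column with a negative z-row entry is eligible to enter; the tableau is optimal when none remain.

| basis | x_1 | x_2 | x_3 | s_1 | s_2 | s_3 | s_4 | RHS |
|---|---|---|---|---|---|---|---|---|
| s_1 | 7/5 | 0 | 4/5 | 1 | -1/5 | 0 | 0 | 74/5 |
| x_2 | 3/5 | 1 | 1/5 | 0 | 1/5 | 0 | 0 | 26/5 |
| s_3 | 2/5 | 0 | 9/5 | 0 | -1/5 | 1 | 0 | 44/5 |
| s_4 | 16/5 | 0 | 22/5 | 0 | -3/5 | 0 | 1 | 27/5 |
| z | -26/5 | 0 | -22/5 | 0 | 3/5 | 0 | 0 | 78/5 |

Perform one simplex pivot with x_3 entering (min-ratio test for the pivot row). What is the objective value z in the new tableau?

Ratio test on column x_3 — row 1: (74/5)/(4/5) = 37/2; row 2: (26/5)/(1/5) = 26; row 3: (44/5)/(9/5) = 44/9; row 4: (27/5)/(22/5) = 27/22. Minimum is 27/22 at row 4 (s_4 leaves); pivot element 22/5.
Pivot on row 4; the z-row RHS becomes 78/5 − (-22/5)·(27/22) = 21.

21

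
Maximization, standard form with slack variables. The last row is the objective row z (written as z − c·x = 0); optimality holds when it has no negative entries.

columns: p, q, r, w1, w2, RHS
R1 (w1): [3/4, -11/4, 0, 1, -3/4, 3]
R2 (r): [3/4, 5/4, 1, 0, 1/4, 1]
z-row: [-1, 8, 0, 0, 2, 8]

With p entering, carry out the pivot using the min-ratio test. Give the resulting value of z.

Ratio test on column p — row 1: 3/(3/4) = 4; row 2: 1/(3/4) = 4/3. Minimum is 4/3 at row 2 (r leaves); pivot element 3/4.
Pivot on row 2; the z-row RHS becomes 8 − (-1)·(4/3) = 28/3.

28/3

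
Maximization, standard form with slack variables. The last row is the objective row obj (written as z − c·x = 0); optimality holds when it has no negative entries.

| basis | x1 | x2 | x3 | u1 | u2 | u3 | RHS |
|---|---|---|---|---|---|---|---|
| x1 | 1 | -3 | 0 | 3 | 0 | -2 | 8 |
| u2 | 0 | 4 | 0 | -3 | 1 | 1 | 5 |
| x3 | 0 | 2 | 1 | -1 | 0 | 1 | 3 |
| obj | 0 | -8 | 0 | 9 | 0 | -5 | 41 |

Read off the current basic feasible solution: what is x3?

x3 is basic (row 3); its value is the RHS of that row, 3.

3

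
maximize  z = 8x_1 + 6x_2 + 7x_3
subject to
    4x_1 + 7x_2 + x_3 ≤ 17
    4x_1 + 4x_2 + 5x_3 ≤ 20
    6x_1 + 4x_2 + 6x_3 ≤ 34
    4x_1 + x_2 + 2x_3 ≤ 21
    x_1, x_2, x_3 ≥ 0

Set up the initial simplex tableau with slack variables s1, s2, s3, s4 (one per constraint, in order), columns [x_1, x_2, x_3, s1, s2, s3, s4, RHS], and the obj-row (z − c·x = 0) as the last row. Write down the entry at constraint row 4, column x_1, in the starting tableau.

Constraint 4 has coefficient 4 on x_1.

4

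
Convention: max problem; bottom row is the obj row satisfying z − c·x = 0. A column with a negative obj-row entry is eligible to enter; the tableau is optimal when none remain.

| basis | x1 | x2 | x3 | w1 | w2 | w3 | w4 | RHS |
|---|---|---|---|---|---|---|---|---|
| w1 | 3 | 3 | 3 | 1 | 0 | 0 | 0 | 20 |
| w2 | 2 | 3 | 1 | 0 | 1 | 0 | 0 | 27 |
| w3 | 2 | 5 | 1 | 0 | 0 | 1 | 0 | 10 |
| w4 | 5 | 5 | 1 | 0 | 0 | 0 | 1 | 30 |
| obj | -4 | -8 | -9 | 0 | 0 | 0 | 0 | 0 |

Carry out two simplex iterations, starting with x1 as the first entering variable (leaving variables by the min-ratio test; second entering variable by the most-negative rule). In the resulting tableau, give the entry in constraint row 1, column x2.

-3

Ratio test on column x1 — row 1: 20/3 = 20/3; row 2: 27/2 = 27/2; row 3: 10/2 = 5; row 4: 30/5 = 6. Minimum is 5 at row 3 (w3 leaves); pivot element 2.
Divide row 3 by 2; eliminate column x1 from the other rows.
Second iteration: most negative obj-row entry is -7 in column x3, so x3 enters.
Ratio test on column x3 — row 1: 5/(3/2) = 10/3; row 2: entry 0 ≤ 0; row 3: 5/(1/2) = 10; row 4: entry -3/2 ≤ 0. Minimum is 10/3 at row 1 (w1 leaves); pivot element 3/2.
Divide row 1 by 3/2; eliminate column x3 from the other rows.
After both pivots, the entry at constraint row 1, column x2 is -3.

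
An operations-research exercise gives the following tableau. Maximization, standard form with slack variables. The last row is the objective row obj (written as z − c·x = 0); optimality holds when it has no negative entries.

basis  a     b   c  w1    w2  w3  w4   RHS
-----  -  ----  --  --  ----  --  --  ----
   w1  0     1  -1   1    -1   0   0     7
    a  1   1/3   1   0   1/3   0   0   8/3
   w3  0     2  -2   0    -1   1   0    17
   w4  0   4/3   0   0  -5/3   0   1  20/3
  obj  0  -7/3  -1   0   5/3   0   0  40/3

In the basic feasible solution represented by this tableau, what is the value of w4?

20/3

w4 is basic (row 4); its value is the RHS of that row, 20/3.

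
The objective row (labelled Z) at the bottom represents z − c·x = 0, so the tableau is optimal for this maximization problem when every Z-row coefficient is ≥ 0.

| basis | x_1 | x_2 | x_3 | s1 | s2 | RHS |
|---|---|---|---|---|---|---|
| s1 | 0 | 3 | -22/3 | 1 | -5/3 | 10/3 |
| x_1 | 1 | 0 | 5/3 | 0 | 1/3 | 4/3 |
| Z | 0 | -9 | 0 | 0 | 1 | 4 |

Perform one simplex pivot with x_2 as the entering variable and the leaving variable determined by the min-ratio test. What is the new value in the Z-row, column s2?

Ratio test on column x_2 — row 1: (10/3)/3 = 10/9; row 2: entry 0 ≤ 0. Minimum is 10/9 at row 1 (s1 leaves); pivot element 3.
Divide row 1 by 3; eliminate column x_2 from the other rows.
Z-row update in column s2: 1 − (-9)·(-5/9) = -4.

-4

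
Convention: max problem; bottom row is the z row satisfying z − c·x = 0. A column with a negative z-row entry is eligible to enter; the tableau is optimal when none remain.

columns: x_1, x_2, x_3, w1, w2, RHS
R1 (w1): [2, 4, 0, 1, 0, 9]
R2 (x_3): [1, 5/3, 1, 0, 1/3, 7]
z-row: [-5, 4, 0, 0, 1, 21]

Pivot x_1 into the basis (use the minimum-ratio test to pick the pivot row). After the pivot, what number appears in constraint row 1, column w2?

0

Ratio test on column x_1 — row 1: 9/2 = 9/2; row 2: 7/1 = 7. Minimum is 9/2 at row 1 (w1 leaves); pivot element 2.
Divide row 1 by 2; eliminate column x_1 from the other rows.
In the new row 1, the w2 entry is the old entry divided by the pivot: 0/2 = 0.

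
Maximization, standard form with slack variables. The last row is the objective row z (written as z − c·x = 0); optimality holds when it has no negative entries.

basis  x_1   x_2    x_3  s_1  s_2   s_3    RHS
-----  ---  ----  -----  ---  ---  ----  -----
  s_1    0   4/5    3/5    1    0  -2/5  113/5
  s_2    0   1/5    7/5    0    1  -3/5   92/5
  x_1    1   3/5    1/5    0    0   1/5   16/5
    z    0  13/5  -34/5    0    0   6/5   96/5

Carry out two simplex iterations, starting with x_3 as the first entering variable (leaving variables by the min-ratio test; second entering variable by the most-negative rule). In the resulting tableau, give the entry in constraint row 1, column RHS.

Ratio test on column x_3 — row 1: (113/5)/(3/5) = 113/3; row 2: (92/5)/(7/5) = 92/7; row 3: (16/5)/(1/5) = 16. Minimum is 92/7 at row 2 (s_2 leaves); pivot element 7/5.
Divide row 2 by 7/5; eliminate column x_3 from the other rows.
Second iteration: most negative z-row entry is -12/7 in column s_3, so s_3 enters.
Ratio test on column s_3 — row 1: entry -1/7 ≤ 0; row 2: entry -3/7 ≤ 0; row 3: (4/7)/(2/7) = 2. Minimum is 2 at row 3 (x_1 leaves); pivot element 2/7.
Divide row 3 by 2/7; eliminate column s_3 from the other rows.
After both pivots, the entry at constraint row 1, column RHS is 15.

15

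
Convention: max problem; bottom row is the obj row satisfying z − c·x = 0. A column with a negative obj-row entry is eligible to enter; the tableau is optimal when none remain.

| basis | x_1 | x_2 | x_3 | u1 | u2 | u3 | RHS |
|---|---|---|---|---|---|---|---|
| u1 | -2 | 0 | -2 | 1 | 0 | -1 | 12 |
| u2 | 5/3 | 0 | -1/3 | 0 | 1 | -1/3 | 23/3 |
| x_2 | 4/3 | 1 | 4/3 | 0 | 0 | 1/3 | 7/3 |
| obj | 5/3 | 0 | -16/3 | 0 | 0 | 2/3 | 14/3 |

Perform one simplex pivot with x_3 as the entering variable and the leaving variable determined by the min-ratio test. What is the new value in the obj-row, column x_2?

Ratio test on column x_3 — row 1: entry -2 ≤ 0; row 2: entry -1/3 ≤ 0; row 3: (7/3)/(4/3) = 7/4. Minimum is 7/4 at row 3 (x_2 leaves); pivot element 4/3.
Divide row 3 by 4/3; eliminate column x_3 from the other rows.
obj-row update in column x_2: 0 − (-16/3)·(3/4) = 4.

4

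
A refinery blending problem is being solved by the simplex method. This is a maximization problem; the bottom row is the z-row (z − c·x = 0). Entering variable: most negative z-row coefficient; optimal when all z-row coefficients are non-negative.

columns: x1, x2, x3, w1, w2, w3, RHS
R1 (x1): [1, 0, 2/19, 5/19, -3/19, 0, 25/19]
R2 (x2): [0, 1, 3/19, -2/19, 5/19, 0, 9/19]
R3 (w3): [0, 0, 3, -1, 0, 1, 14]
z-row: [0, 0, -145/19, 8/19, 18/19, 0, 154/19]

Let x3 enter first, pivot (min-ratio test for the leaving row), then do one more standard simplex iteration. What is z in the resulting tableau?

45

Ratio test on column x3 — row 1: (25/19)/(2/19) = 25/2; row 2: (9/19)/(3/19) = 3; row 3: 14/3 = 14/3. Minimum is 3 at row 2 (x2 leaves); pivot element 3/19.
Pivot on row 2; the z-row RHS becomes 154/19 − (-145/19)·3 = 31.
Next entering variable (most negative z-row entry -14/3): w1.
Ratio test on column w1 — row 1: 1/(1/3) = 3; row 2: entry -2/3 ≤ 0; row 3: 5/1 = 5. Minimum is 3 at row 1 (x1 leaves); pivot element 1/3.
After the second pivot the z-row RHS is 31 − (-14/3)·3 = 45.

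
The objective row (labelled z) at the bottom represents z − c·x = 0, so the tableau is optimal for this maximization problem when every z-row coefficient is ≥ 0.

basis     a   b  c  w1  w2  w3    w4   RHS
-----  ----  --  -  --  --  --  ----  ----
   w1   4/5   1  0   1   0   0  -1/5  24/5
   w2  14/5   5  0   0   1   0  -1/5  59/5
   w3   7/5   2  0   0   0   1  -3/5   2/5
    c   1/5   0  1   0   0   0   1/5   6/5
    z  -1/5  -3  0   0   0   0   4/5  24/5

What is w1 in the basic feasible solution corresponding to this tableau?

w1 is basic (row 1); its value is the RHS of that row, 24/5.

24/5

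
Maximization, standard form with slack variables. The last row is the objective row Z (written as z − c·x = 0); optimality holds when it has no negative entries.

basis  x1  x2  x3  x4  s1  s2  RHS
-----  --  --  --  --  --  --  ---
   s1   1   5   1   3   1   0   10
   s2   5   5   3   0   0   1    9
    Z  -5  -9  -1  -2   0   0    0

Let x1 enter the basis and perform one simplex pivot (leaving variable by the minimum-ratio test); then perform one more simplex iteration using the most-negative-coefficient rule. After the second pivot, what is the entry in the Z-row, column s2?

Ratio test on column x1 — row 1: 10/1 = 10; row 2: 9/5 = 9/5. Minimum is 9/5 at row 2 (s2 leaves); pivot element 5.
Divide row 2 by 5; eliminate column x1 from the other rows.
Second iteration: most negative Z-row entry is -4 in column x2, so x2 enters.
Ratio test on column x2 — row 1: (41/5)/4 = 41/20; row 2: (9/5)/1 = 9/5. Minimum is 9/5 at row 2 (x1 leaves); pivot element 1.
Divide row 2 by 1; eliminate column x2 from the other rows.
After both pivots, the entry at the Z-row, column s2 is 9/5.

9/5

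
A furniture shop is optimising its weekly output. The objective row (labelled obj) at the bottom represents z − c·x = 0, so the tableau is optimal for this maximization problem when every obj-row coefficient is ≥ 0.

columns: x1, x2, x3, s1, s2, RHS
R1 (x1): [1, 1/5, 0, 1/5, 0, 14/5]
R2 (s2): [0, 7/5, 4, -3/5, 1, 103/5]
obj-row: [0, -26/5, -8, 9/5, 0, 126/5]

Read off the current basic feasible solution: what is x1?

14/5

x1 is basic (row 1); its value is the RHS of that row, 14/5.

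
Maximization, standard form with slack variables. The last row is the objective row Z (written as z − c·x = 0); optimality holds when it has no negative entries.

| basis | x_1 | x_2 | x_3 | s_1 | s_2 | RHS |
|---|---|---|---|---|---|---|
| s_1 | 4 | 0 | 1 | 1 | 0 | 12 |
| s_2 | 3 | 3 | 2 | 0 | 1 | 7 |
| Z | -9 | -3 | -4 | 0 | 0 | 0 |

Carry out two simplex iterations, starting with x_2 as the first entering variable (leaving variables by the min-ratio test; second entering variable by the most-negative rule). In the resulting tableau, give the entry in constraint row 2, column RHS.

7/3

Ratio test on column x_2 — row 1: entry 0 ≤ 0; row 2: 7/3 = 7/3. Minimum is 7/3 at row 2 (s_2 leaves); pivot element 3.
Divide row 2 by 3; eliminate column x_2 from the other rows.
Second iteration: most negative Z-row entry is -6 in column x_1, so x_1 enters.
Ratio test on column x_1 — row 1: 12/4 = 3; row 2: (7/3)/1 = 7/3. Minimum is 7/3 at row 2 (x_2 leaves); pivot element 1.
Divide row 2 by 1; eliminate column x_1 from the other rows.
After both pivots, the entry at constraint row 2, column RHS is 7/3.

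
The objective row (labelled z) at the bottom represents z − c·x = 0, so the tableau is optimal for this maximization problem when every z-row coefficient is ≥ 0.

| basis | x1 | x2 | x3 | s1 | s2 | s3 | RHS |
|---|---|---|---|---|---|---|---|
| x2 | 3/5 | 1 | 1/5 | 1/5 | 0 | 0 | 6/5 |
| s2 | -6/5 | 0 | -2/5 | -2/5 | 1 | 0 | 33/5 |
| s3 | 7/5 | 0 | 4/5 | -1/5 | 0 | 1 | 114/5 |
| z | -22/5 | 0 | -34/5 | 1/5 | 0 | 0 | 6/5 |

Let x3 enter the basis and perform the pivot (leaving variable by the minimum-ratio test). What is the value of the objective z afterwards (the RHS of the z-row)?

Ratio test on column x3 — row 1: (6/5)/(1/5) = 6; row 2: entry -2/5 ≤ 0; row 3: (114/5)/(4/5) = 57/2. Minimum is 6 at row 1 (x2 leaves); pivot element 1/5.
Pivot on row 1; the z-row RHS becomes 6/5 − (-34/5)·6 = 42.

42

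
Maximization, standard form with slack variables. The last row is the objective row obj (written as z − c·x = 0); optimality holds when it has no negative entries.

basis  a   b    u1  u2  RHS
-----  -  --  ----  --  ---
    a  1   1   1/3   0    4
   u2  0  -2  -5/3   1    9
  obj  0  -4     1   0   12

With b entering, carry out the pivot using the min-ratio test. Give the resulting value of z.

28

Ratio test on column b — row 1: 4/1 = 4; row 2: entry -2 ≤ 0. Minimum is 4 at row 1 (a leaves); pivot element 1.
Pivot on row 1; the obj-row RHS becomes 12 − (-4)·4 = 28.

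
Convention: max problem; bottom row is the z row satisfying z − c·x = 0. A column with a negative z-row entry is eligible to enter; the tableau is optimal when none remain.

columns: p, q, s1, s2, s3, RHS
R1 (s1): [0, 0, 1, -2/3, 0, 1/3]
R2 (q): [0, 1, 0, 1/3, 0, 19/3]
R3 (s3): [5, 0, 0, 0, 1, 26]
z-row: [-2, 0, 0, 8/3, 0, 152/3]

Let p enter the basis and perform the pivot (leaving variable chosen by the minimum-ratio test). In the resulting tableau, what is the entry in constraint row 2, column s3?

0

Ratio test on column p — row 1: entry 0 ≤ 0; row 2: entry 0 ≤ 0; row 3: 26/5 = 26/5. Minimum is 26/5 at row 3 (s3 leaves); pivot element 5.
Divide row 3 by 5; eliminate column p from the other rows.
Row 2 update in column s3: 0 − 0·(1/5) = 0.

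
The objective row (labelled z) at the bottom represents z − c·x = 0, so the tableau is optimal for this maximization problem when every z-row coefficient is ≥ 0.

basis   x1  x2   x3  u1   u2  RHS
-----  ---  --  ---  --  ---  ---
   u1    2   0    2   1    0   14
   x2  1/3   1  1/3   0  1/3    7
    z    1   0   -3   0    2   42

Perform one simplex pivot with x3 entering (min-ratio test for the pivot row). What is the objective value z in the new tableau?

Ratio test on column x3 — row 1: 14/2 = 7; row 2: 7/(1/3) = 21. Minimum is 7 at row 1 (u1 leaves); pivot element 2.
Pivot on row 1; the z-row RHS becomes 42 − (-3)·7 = 63.

63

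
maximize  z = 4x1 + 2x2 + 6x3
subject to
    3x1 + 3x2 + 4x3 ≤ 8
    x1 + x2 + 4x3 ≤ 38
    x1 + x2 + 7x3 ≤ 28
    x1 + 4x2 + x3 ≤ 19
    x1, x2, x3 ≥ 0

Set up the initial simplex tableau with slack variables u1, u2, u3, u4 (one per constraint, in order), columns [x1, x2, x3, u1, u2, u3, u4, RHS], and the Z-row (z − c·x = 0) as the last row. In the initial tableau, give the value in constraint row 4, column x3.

Constraint 4 has coefficient 1 on x3.

1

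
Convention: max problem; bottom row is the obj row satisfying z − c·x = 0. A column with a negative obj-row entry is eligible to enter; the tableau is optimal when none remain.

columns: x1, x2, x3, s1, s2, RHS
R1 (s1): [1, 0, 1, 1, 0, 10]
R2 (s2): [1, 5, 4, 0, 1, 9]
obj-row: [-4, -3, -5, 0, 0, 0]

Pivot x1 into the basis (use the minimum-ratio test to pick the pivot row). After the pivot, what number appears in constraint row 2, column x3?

4

Ratio test on column x1 — row 1: 10/1 = 10; row 2: 9/1 = 9. Minimum is 9 at row 2 (s2 leaves); pivot element 1.
Divide row 2 by 1; eliminate column x1 from the other rows.
In the new row 2, the x3 entry is the old entry divided by the pivot: 4/1 = 4.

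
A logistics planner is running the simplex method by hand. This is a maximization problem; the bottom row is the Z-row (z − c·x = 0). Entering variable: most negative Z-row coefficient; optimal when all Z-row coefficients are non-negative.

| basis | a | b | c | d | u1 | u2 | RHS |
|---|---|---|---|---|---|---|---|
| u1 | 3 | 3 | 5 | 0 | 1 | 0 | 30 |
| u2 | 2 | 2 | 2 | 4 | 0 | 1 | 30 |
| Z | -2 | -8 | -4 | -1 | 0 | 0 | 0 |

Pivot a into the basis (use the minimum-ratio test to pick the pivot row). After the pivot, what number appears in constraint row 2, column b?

0

Ratio test on column a — row 1: 30/3 = 10; row 2: 30/2 = 15. Minimum is 10 at row 1 (u1 leaves); pivot element 3.
Divide row 1 by 3; eliminate column a from the other rows.
Row 2 update in column b: 2 − 2·1 = 0.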